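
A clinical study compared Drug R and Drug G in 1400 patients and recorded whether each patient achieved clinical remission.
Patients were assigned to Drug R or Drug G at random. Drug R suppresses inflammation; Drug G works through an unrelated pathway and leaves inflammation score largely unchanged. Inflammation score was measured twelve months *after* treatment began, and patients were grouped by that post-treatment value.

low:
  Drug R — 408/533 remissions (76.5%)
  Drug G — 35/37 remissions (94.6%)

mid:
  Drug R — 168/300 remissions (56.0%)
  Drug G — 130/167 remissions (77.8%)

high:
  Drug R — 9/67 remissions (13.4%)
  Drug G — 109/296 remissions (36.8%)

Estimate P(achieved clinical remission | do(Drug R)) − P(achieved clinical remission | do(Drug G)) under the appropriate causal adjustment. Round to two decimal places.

Inflammation score is downstream of the drug. One should not condition on a consequence of treatment, so the overall rates are the right comparison.
The causal difference is the pooled difference: 0.650 − 0.548 = +0.102.

+0.10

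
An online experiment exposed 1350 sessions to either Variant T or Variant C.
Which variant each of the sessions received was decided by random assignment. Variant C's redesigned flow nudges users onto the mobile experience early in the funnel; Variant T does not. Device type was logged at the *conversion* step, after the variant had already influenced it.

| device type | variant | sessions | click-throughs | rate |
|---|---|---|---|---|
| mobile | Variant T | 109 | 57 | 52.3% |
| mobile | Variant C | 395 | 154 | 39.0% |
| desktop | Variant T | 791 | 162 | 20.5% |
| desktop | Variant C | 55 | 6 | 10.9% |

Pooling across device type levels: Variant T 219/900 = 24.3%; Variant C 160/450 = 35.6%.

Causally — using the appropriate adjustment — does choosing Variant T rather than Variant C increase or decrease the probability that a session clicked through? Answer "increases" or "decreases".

decreases

Device type lies on the pathway variant → device type → outcome, so adjusting for it blocks the indirect effect. For the total causal effect of variant, use the unadjusted pooled rates.
Pooled: Variant T 24.3% vs Variant C 35.6%; Variant C is higher overall.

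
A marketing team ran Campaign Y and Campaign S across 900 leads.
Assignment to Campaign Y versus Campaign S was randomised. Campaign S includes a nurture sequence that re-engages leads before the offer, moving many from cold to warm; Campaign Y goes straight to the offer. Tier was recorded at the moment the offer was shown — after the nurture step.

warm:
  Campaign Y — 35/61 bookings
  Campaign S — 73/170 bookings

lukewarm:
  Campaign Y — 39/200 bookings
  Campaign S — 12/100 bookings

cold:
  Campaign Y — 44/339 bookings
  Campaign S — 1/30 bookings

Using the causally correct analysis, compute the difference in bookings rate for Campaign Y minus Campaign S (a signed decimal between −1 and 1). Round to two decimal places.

Campaign Y is higher inside every engagement tier stratum but Campaign S is higher in aggregate. Whether to stratify depends on how engagement tier relates to the campaign.
The distribution of engagement tier is itself part of what the campaign does — it is an intermediate outcome. Holding it fixed would remove that part of the effect; the total effect is the pooled difference.
The causal difference is the pooled difference: 0.197 − 0.287 = -0.090.

-0.09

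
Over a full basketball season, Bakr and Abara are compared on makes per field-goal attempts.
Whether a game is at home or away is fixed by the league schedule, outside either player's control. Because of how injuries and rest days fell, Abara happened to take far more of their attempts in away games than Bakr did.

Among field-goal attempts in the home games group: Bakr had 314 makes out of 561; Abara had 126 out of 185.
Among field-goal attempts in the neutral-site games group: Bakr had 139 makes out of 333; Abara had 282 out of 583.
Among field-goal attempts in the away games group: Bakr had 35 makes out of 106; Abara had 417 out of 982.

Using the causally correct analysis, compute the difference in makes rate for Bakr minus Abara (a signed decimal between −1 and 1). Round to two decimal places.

The imbalance in game venue arose from how field-goal attempts were allocated, not from anything the player did; and game venue independently affects the outcome. The pooled gap is confounded — condition on game venue.
Adjusting over the population distribution of game venue: 0.271·(0.560−0.681) + 0.333·(0.417−0.484) + 0.396·(0.330−0.425) = -0.092.

-0.09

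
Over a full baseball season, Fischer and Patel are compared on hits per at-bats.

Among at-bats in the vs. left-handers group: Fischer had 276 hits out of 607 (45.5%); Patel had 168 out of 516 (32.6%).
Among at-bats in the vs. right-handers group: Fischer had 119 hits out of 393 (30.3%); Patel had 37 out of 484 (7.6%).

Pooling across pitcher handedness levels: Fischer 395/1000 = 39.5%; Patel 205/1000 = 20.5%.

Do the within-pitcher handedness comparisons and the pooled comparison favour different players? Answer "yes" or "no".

no

Within each pitcher handedness level (vs. left-handers 45.5% vs 32.6%; vs. right-handers 30.3% vs 7.6%), Fischer has the higher rate every time. Pooled: 39.5% vs 20.5% — Fischer has the higher rate overall. They agree.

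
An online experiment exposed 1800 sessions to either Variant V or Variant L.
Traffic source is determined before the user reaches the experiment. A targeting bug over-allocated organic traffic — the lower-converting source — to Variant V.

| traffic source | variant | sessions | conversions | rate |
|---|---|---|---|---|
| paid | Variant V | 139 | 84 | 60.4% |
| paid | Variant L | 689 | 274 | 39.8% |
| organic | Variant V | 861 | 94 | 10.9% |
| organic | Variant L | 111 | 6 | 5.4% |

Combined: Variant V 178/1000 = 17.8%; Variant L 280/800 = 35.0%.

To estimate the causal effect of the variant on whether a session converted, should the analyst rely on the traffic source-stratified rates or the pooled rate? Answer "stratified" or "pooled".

stratified

The stratified and pooled comparisons disagree (Variant V wins within each traffic source; Variant L wins overall), so the answer turns on the causal role of traffic source.
The imbalance in traffic source arose from how sessions were allocated, not from anything the variant did; and traffic source independently affects the outcome. The pooled gap is confounded — condition on traffic source.
Within each level — paid: 60.4% vs 39.8%; organic: 10.9% vs 5.4% — Variant V is higher every time.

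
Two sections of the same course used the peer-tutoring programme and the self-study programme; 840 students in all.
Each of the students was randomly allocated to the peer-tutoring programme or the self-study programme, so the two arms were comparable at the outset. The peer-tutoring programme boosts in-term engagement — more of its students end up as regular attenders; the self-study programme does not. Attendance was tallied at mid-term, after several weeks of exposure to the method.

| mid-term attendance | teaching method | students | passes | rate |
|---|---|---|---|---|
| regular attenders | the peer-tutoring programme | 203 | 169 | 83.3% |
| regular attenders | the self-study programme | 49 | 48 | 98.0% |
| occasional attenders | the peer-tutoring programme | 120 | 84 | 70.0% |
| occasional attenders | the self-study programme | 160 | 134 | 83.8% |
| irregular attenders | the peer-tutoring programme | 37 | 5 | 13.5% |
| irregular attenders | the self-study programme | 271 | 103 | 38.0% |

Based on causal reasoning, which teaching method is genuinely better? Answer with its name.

the peer-tutoring programme

Mid-term attendance lies on the pathway teaching method → mid-term attendance → outcome, so adjusting for it blocks the indirect effect. For the total causal effect of teaching method, use the unadjusted pooled rates.
Pooled: the peer-tutoring programme 71.7% vs the self-study programme 59.4%; the peer-tutoring programme is higher overall.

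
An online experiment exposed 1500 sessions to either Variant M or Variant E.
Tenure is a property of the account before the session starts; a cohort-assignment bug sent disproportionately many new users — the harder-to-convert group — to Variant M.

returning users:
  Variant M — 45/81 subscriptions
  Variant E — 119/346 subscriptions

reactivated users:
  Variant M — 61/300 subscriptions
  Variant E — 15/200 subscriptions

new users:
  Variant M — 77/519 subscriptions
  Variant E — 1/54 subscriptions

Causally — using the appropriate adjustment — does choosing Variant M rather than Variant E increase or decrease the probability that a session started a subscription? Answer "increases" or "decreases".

Variant M is higher inside every user tenure stratum but Variant E is higher in aggregate. Whether to stratify depends on how user tenure relates to the variant.
Since user tenure is a pre-existing factor (not a product of the variant) and it affects the outcome on its own, it is a confounder. The stratified rates, not the pooled rate, identify the causal effect.
Within each level — returning users: 55.6% vs 34.4%; reactivated users: 20.3% vs 7.5%; new users: 14.8% vs 1.9% — Variant M is higher every time.

increases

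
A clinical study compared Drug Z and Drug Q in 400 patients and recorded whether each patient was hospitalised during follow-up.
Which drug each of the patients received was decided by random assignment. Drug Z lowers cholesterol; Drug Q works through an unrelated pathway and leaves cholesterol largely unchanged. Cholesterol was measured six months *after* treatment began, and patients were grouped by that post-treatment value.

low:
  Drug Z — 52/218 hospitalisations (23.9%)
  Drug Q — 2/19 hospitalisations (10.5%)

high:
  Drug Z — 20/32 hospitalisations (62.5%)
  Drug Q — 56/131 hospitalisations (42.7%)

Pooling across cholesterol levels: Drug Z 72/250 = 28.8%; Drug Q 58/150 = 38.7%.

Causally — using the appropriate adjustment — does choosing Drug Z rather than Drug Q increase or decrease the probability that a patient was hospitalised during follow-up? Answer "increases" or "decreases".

Drug Q is lower inside every cholesterol stratum but Drug Z is lower in aggregate. Whether to stratify depends on how cholesterol relates to the drug.
Cholesterol is downstream of the drug. One should not condition on a consequence of treatment, so the overall rates are the right comparison.
Pooled: Drug Z 28.8% vs Drug Q 38.7%; Drug Z is lower overall.

decreases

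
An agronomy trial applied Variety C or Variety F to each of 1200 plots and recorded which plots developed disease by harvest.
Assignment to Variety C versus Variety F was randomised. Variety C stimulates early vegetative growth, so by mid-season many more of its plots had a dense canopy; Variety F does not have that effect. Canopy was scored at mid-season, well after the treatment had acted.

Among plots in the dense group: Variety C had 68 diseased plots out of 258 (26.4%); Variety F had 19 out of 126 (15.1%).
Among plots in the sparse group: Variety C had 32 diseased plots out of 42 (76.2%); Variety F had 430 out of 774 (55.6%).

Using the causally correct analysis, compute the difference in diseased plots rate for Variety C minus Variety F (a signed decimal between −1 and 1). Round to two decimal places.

Within every mid-season canopy level Variety F has the lower rate, yet pooled Variety C does — Simpson's reversal.
Mid-season canopy lies on the pathway variety → mid-season canopy → outcome, so adjusting for it blocks the indirect effect. For the total causal effect of variety, use the unadjusted pooled rates.
The causal difference is the pooled difference: 0.333 − 0.499 = -0.166.

-0.17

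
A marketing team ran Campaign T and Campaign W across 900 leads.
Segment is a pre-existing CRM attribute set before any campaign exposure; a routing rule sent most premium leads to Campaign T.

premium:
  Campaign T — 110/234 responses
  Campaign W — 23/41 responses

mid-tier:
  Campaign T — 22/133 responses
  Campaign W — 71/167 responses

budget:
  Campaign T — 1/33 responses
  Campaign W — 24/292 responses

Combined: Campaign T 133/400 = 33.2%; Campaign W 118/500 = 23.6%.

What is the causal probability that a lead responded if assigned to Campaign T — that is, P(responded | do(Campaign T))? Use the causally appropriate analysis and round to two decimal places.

0.21

Customer segment differs across campaigns for reasons unrelated to any effect of the campaign itself, and it separately predicts the outcome — a classic confounder. We must compare within customer segment levels.
Standardising Campaign T to the population customer segment mix: 0.306·110/234 + 0.333·22/133 + 0.361·1/33 = 0.210.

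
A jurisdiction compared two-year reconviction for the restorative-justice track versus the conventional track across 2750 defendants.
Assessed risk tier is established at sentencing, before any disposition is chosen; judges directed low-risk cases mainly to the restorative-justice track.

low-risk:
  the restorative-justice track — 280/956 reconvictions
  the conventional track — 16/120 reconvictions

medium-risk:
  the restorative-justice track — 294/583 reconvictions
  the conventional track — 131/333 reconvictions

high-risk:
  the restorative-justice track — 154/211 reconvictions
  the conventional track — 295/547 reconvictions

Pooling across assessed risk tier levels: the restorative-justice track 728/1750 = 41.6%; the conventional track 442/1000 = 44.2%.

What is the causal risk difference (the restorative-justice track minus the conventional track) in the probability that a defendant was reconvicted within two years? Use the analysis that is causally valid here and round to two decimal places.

Within every assessed risk tier level the conventional track has the lower rate, yet pooled the restorative-justice track does — Simpson's reversal.
Assessed risk tier satisfies the back-door criterion: it is not a descendant of the disposition, and it blocks the spurious path from disposition to outcome. Adjusting for it (i.e., using the within-assessed risk tier rates) gives the causal effect.
Adjusting over the population distribution of assessed risk tier: 0.391·(0.293−0.133) + 0.333·(0.504−0.393) + 0.276·(0.730−0.539) = +0.152.

+0.15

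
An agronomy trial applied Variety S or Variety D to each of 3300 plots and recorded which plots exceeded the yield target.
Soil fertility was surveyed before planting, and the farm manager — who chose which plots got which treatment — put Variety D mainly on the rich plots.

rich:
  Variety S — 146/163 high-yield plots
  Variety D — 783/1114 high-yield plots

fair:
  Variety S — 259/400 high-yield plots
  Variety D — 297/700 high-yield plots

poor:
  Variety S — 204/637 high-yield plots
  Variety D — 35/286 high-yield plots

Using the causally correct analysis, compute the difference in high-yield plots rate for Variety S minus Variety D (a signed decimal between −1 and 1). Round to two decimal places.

+0.20

Here soil fertility is a common cause — it drives both which variety a case falls under and the outcome. The crude comparison mixes populations; the stratum-specific rates are the causally relevant ones.
Adjusting over the population distribution of soil fertility: 0.387·(0.896−0.703) + 0.333·(0.647−0.424) + 0.280·(0.320−0.122) = +0.204.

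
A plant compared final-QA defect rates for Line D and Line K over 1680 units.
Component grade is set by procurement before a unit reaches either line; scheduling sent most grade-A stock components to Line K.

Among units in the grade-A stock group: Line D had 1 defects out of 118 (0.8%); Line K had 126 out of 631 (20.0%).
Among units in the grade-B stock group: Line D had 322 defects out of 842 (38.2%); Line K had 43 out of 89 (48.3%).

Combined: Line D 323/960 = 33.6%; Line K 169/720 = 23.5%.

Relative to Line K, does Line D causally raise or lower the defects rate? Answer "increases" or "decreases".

Within every component grade level Line D has the lower rate, yet pooled Line K does — Simpson's reversal.
Since component grade is a pre-existing factor (not a product of the line) and it affects the outcome on its own, it is a confounder. The stratified rates, not the pooled rate, identify the causal effect.
Within each level — grade-A stock: 0.8% vs 20.0%; grade-B stock: 38.2% vs 48.3% — Line D is lower every time.

decreases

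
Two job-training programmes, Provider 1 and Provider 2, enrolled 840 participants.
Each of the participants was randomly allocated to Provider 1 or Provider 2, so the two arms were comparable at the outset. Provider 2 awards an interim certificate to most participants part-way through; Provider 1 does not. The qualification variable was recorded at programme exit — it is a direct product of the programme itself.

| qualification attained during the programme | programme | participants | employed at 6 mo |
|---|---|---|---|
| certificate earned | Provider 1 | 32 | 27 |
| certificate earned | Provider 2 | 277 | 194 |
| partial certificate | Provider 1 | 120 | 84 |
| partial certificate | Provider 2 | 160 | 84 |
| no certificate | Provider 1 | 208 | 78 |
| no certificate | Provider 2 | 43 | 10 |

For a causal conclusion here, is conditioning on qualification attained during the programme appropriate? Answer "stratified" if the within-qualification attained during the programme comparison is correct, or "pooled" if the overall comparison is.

Because the programme influences qualification attained during the programme, qualification attained during the programme is a post-treatment mediator, not a confounder. Stratifying on it would bias the estimate; the causal effect is the crude pooled difference.
Pooled: Provider 1 52.5% vs Provider 2 60.0%; Provider 2 is higher overall.

pooled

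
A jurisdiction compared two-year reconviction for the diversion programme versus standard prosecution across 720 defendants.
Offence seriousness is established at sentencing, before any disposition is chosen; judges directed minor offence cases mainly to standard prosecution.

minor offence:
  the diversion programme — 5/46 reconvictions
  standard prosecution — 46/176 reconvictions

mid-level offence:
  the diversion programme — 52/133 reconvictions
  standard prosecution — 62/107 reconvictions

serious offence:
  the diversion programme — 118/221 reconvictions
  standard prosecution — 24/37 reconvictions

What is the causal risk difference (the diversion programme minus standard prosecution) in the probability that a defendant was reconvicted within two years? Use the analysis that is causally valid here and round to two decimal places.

-0.15

The imbalance in offence seriousness arose from how defendants were allocated, not from anything the disposition did; and offence seriousness independently affects the outcome. The pooled gap is confounded — condition on offence seriousness.
Adjusting over the population distribution of offence seriousness: 0.308·(0.109−0.261) + 0.333·(0.391−0.579) + 0.358·(0.534−0.649) = -0.151.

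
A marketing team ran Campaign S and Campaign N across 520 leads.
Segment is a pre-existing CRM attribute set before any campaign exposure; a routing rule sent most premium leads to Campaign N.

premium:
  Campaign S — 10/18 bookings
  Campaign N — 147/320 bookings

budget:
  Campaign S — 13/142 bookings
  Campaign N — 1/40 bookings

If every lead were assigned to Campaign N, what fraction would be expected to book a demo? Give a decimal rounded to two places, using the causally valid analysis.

0.31

Campaign S is higher inside every customer segment stratum but Campaign N is higher in aggregate. Whether to stratify depends on how customer segment relates to the campaign.
Customer segment is set before the campaign has any effect — it is not caused by the campaign — and it independently drives the outcome. That makes it a confounder, so the causal comparison is within customer segment levels.
Standardising Campaign N to the population customer segment mix: 0.650·147/320 + 0.350·1/40 = 0.307.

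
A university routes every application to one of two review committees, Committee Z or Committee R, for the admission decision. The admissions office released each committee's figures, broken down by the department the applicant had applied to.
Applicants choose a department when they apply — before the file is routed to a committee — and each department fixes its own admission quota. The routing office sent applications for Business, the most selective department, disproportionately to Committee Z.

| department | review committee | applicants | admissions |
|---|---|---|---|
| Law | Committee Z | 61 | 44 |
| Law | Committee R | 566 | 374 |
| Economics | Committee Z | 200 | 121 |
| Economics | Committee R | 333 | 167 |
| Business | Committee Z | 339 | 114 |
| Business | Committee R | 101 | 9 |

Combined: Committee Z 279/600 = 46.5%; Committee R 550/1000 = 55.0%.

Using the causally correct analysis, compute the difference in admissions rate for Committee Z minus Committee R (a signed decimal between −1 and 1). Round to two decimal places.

+0.13

The department-specific comparison favours Committee Z throughout, but the pooled figures favour Committee R. The question is whether to condition on department.
Nothing the review committee does changes department; the imbalance is an allocation artefact. With department also predicting the outcome, the pooled figure is confounded, and the within-stratum comparison is the causal one.
Adjusting over the population distribution of department: 0.392·(0.721−0.661) + 0.333·(0.605−0.502) + 0.275·(0.336−0.089) = +0.126.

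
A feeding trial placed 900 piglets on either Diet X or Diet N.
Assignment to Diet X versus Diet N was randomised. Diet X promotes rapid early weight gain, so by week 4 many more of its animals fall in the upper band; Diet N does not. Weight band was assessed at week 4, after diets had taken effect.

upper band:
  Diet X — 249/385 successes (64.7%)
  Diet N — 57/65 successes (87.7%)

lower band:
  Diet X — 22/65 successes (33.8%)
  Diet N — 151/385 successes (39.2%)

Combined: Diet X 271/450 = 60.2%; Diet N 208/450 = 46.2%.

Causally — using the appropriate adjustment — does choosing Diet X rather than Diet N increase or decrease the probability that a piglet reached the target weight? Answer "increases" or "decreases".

increases

Week-4 weight band is recorded after the diet and is itself shifted by it — it sits on the causal path from diet to outcome. Conditioning on a mediator would strip out part of the effect we want; the pooled comparison gives the total causal effect.
Pooled: Diet X 60.2% vs Diet N 46.2%; Diet X is higher overall.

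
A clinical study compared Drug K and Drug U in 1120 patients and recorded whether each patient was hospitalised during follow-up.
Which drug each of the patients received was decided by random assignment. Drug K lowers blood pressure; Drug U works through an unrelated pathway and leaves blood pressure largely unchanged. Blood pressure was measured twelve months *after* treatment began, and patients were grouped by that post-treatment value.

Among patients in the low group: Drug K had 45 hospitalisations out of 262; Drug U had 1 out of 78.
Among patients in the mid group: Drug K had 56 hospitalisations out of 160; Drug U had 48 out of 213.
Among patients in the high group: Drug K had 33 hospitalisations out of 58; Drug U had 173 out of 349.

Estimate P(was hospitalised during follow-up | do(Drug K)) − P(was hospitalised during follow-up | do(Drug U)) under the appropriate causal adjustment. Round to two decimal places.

The stratified and pooled comparisons disagree (Drug U wins within each blood pressure; Drug K wins overall), so the answer turns on the causal role of blood pressure.
Stratifying would compare drugs among patients the drugs themselves sorted into blood pressure groups — a form of selection on an intermediate. The unconditioned pooled rates give the total causal effect.
The causal difference is the pooled difference: 0.279 − 0.347 = -0.068.

-0.07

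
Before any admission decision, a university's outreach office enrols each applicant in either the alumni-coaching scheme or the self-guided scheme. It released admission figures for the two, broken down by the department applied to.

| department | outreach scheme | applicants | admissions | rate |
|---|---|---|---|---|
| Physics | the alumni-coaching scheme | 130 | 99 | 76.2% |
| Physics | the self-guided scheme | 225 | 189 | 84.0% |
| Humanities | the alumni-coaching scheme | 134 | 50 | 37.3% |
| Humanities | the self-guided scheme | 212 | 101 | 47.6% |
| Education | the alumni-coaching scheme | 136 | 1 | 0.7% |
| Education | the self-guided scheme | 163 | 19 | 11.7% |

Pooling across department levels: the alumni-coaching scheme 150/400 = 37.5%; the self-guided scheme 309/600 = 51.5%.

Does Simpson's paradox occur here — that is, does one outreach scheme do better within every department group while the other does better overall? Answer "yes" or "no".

Within each department level (Physics 76.2% vs 84.0%; Humanities 37.3% vs 47.6%; Education 0.7% vs 11.7%), the self-guided scheme has the higher rate every time. Pooled: 37.5% vs 51.5% — the self-guided scheme has the higher rate overall. They agree.

no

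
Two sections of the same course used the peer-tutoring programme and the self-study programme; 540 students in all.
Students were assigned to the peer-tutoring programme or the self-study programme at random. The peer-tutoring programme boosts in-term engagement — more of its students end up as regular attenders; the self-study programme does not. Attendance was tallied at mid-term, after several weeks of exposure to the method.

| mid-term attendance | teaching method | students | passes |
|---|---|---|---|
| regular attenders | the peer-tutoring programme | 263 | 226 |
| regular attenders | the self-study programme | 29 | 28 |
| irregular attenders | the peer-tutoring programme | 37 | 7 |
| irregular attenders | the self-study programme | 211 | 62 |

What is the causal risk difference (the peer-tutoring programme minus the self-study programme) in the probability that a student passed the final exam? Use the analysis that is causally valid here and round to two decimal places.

Mid-term attendance is downstream of the teaching method. One should not condition on a consequence of treatment, so the overall rates are the right comparison.
The causal difference is the pooled difference: 0.777 − 0.375 = +0.402.

+0.40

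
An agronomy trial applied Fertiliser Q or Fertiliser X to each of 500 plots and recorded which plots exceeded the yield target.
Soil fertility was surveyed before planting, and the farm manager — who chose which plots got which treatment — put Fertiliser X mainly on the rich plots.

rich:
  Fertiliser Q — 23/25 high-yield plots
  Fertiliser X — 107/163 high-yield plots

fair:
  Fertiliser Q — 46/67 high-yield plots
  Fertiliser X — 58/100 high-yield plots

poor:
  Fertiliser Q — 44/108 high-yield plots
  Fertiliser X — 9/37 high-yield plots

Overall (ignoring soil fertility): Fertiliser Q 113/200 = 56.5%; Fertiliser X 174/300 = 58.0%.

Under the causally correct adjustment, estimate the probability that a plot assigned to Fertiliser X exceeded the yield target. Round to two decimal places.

0.51

The imbalance in soil fertility arose from how plots were allocated, not from anything the fertiliser did; and soil fertility independently affects the outcome. The pooled gap is confounded — condition on soil fertility.
Standardising Fertiliser X to the population soil fertility mix: 0.376·107/163 + 0.334·58/100 + 0.290·9/37 = 0.511.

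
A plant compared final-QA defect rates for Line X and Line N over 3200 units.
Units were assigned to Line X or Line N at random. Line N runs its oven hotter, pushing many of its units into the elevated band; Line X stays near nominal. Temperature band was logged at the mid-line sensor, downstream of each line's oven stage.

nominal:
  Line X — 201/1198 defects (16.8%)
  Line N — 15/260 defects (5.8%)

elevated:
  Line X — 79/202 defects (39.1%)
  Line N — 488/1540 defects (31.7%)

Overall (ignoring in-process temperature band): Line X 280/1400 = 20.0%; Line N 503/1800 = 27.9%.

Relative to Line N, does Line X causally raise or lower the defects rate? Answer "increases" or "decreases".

decreases

The distribution of in-process temperature band is itself part of what the line does — it is an intermediate outcome. Holding it fixed would remove that part of the effect; the total effect is the pooled difference.
Pooled: Line X 20.0% vs Line N 27.9%; Line X is lower overall.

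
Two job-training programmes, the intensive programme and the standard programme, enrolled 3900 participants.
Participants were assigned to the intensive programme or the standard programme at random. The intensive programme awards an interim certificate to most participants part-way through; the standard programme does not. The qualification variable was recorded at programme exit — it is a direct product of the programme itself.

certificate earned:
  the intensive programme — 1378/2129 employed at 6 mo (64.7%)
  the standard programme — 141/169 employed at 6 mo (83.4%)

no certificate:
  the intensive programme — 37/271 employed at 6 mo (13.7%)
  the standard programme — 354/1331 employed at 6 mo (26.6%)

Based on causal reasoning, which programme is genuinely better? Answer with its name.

the intensive programme

Qualification attained during the programme lies on the pathway programme → qualification attained during the programme → outcome, so adjusting for it blocks the indirect effect. For the total causal effect of programme, use the unadjusted pooled rates.
Pooled: the intensive programme 59.0% vs the standard programme 33.0%; the intensive programme is higher overall.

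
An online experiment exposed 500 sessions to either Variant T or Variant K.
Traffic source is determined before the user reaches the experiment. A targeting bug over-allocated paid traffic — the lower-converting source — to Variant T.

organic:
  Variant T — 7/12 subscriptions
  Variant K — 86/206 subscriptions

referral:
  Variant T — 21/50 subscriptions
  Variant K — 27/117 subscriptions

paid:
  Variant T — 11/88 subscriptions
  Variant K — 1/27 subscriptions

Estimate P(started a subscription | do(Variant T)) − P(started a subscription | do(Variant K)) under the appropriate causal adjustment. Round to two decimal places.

Here traffic source is a common cause — it drives both which variant a case falls under and the outcome. The crude comparison mixes populations; the stratum-specific rates are the causally relevant ones.
Adjusting over the population distribution of traffic source: 0.436·(0.583−0.417) + 0.334·(0.420−0.231) + 0.230·(0.125−0.037) = +0.156.

+0.16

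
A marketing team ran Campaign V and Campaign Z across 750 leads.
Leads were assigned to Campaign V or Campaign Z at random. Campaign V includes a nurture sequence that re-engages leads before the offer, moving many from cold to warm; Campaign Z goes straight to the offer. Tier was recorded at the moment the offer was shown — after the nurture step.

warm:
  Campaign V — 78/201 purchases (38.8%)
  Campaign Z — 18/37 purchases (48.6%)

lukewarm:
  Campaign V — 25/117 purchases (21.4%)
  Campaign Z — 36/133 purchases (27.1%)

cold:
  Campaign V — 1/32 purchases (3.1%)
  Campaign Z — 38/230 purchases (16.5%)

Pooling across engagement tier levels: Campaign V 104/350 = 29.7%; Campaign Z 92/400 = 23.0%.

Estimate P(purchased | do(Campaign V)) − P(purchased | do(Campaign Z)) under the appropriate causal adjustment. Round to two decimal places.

Engagement tier here is a post-treatment variable shaped by the campaign; conditioning on it would introduce bias rather than remove it. The overall comparison is the causal one.
The causal difference is the pooled difference: 0.297 − 0.230 = +0.067.

+0.07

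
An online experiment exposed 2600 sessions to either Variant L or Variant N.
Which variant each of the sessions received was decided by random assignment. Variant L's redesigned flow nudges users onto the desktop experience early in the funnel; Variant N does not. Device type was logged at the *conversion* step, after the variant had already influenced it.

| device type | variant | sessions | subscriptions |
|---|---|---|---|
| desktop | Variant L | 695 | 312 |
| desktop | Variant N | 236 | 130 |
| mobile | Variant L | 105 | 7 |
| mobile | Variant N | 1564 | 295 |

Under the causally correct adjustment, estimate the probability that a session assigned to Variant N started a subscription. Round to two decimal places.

Variant N is higher inside every device type stratum but Variant L is higher in aggregate. Whether to stratify depends on how device type relates to the variant.
Device type here is a post-treatment variable shaped by the variant; conditioning on it would introduce bias rather than remove it. The overall comparison is the causal one.
So P(outcome | do(Variant N)) is just the pooled rate for Variant N: 425/1800 = 0.236.

0.24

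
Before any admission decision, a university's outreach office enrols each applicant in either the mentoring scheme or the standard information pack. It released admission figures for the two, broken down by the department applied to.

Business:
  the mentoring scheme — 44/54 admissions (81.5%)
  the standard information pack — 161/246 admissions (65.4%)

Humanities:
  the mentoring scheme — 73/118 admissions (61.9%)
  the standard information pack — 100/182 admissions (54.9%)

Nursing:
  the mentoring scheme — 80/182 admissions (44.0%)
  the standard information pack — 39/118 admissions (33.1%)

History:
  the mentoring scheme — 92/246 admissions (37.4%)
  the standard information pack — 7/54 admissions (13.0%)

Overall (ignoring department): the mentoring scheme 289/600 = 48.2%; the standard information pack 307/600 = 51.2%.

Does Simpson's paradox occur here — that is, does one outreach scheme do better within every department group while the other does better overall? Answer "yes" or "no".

Within each department level (Business 81.5% vs 65.4%; Humanities 61.9% vs 54.9%; Nursing 44.0% vs 33.1%; History 37.4% vs 13.0%), the mentoring scheme has the higher rate every time. Pooled: 48.2% vs 51.2% — the standard information pack has the higher rate overall. The two comparisons disagree.

yes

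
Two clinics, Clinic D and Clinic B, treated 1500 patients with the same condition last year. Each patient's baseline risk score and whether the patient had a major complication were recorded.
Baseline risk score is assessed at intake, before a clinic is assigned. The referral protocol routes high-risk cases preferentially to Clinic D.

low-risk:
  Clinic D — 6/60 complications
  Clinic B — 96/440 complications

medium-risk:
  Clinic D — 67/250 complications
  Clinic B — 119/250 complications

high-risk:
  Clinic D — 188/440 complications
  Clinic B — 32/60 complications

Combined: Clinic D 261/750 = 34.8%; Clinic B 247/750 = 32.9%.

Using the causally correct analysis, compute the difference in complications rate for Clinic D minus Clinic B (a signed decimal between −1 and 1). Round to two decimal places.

-0.14

Nothing the clinic does changes baseline risk score; the imbalance is an allocation artefact. With baseline risk score also predicting the outcome, the pooled figure is confounded, and the within-stratum comparison is the causal one.
Adjusting over the population distribution of baseline risk score: 0.333·(0.100−0.218) + 0.333·(0.268−0.476) + 0.333·(0.427−0.533) = -0.144.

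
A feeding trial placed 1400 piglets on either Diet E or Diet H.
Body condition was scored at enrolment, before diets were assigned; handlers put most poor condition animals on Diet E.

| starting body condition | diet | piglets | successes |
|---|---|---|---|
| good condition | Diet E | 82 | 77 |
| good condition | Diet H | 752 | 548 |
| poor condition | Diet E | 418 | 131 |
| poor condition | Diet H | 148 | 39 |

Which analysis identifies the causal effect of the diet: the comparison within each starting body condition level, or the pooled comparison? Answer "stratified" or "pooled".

The starting body condition-specific comparison favours Diet E throughout, but the pooled figures favour Diet H. The question is whether to condition on starting body condition.
The imbalance in starting body condition arose from how piglets were allocated, not from anything the diet did; and starting body condition independently affects the outcome. The pooled gap is confounded — condition on starting body condition.
Within each level — good condition: 93.9% vs 72.9%; poor condition: 31.3% vs 26.4% — Diet E is higher every time.

stratified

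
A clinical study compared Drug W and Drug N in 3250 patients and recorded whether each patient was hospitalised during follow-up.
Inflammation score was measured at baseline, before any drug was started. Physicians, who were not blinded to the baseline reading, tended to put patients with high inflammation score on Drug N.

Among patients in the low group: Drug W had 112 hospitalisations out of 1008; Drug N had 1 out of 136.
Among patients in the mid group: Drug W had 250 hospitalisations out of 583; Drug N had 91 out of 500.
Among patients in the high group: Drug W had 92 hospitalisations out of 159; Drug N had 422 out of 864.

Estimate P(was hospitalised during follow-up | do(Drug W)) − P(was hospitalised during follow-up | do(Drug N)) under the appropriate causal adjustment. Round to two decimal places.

Nothing the drug does changes inflammation score; the imbalance is an allocation artefact. With inflammation score also predicting the outcome, the pooled figure is confounded, and the within-stratum comparison is the causal one.
Adjusting over the population distribution of inflammation score: 0.352·(0.111−0.007) + 0.333·(0.429−0.182) + 0.315·(0.579−0.488) = +0.147.

+0.15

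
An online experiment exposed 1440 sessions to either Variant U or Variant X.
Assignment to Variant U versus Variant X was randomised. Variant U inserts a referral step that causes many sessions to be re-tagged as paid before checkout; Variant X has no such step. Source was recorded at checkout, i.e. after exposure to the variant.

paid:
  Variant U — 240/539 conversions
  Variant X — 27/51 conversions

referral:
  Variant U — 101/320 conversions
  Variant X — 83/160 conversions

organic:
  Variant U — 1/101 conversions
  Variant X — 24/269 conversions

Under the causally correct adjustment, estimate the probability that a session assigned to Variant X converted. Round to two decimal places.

0.28

The distribution of traffic source is itself part of what the variant does — it is an intermediate outcome. Holding it fixed would remove that part of the effect; the total effect is the pooled difference.
So P(outcome | do(Variant X)) is just the pooled rate for Variant X: 134/480 = 0.279.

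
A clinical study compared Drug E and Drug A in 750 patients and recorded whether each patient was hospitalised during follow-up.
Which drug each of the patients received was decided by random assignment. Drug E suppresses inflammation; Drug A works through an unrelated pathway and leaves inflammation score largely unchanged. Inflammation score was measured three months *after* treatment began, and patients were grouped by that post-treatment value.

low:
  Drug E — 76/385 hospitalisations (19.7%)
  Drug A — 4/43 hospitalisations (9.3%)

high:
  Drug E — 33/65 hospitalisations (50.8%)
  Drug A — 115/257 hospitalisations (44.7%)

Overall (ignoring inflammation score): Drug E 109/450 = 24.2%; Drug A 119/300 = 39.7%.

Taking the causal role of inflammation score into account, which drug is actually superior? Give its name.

Drug E

Because the drug influences inflammation score, inflammation score is a post-treatment mediator, not a confounder. Stratifying on it would bias the estimate; the causal effect is the crude pooled difference.
Pooled: Drug E 24.2% vs Drug A 39.7%; Drug E is lower overall.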